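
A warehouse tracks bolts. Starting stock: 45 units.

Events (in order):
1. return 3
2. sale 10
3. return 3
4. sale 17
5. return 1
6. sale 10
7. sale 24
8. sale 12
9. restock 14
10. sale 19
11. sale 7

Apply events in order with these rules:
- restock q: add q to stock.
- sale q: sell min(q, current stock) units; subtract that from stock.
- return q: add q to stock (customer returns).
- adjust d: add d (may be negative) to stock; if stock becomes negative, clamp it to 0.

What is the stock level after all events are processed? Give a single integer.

Answer: 0

Derivation:
Processing events:
Start: stock = 45
  Event 1 (return 3): 45 + 3 = 48
  Event 2 (sale 10): sell min(10,48)=10. stock: 48 - 10 = 38. total_sold = 10
  Event 3 (return 3): 38 + 3 = 41
  Event 4 (sale 17): sell min(17,41)=17. stock: 41 - 17 = 24. total_sold = 27
  Event 5 (return 1): 24 + 1 = 25
  Event 6 (sale 10): sell min(10,25)=10. stock: 25 - 10 = 15. total_sold = 37
  Event 7 (sale 24): sell min(24,15)=15. stock: 15 - 15 = 0. total_sold = 52
  Event 8 (sale 12): sell min(12,0)=0. stock: 0 - 0 = 0. total_sold = 52
  Event 9 (restock 14): 0 + 14 = 14
  Event 10 (sale 19): sell min(19,14)=14. stock: 14 - 14 = 0. total_sold = 66
  Event 11 (sale 7): sell min(7,0)=0. stock: 0 - 0 = 0. total_sold = 66
Final: stock = 0, total_sold = 66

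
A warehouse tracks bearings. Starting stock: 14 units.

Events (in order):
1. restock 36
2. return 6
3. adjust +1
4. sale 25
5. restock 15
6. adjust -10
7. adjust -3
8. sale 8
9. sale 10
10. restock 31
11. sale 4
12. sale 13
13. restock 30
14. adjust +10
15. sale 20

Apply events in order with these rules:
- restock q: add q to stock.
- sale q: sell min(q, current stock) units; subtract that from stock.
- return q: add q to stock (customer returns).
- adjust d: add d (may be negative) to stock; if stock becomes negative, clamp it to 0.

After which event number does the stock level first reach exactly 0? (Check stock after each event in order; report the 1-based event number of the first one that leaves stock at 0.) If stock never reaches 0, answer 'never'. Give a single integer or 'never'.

Processing events:
Start: stock = 14
  Event 1 (restock 36): 14 + 36 = 50
  Event 2 (return 6): 50 + 6 = 56
  Event 3 (adjust +1): 56 + 1 = 57
  Event 4 (sale 25): sell min(25,57)=25. stock: 57 - 25 = 32. total_sold = 25
  Event 5 (restock 15): 32 + 15 = 47
  Event 6 (adjust -10): 47 + -10 = 37
  Event 7 (adjust -3): 37 + -3 = 34
  Event 8 (sale 8): sell min(8,34)=8. stock: 34 - 8 = 26. total_sold = 33
  Event 9 (sale 10): sell min(10,26)=10. stock: 26 - 10 = 16. total_sold = 43
  Event 10 (restock 31): 16 + 31 = 47
  Event 11 (sale 4): sell min(4,47)=4. stock: 47 - 4 = 43. total_sold = 47
  Event 12 (sale 13): sell min(13,43)=13. stock: 43 - 13 = 30. total_sold = 60
  Event 13 (restock 30): 30 + 30 = 60
  Event 14 (adjust +10): 60 + 10 = 70
  Event 15 (sale 20): sell min(20,70)=20. stock: 70 - 20 = 50. total_sold = 80
Final: stock = 50, total_sold = 80

Stock never reaches 0.

Answer: never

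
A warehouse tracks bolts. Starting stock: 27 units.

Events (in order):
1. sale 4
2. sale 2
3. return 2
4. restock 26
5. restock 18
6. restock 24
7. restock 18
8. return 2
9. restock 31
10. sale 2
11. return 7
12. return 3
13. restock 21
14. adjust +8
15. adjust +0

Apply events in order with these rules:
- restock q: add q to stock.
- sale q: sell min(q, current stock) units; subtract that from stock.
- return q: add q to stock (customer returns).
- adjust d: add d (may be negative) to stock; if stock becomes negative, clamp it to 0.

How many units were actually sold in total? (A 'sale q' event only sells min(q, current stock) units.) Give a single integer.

Answer: 8

Derivation:
Processing events:
Start: stock = 27
  Event 1 (sale 4): sell min(4,27)=4. stock: 27 - 4 = 23. total_sold = 4
  Event 2 (sale 2): sell min(2,23)=2. stock: 23 - 2 = 21. total_sold = 6
  Event 3 (return 2): 21 + 2 = 23
  Event 4 (restock 26): 23 + 26 = 49
  Event 5 (restock 18): 49 + 18 = 67
  Event 6 (restock 24): 67 + 24 = 91
  Event 7 (restock 18): 91 + 18 = 109
  Event 8 (return 2): 109 + 2 = 111
  Event 9 (restock 31): 111 + 31 = 142
  Event 10 (sale 2): sell min(2,142)=2. stock: 142 - 2 = 140. total_sold = 8
  Event 11 (return 7): 140 + 7 = 147
  Event 12 (return 3): 147 + 3 = 150
  Event 13 (restock 21): 150 + 21 = 171
  Event 14 (adjust +8): 171 + 8 = 179
  Event 15 (adjust +0): 179 + 0 = 179
Final: stock = 179, total_sold = 8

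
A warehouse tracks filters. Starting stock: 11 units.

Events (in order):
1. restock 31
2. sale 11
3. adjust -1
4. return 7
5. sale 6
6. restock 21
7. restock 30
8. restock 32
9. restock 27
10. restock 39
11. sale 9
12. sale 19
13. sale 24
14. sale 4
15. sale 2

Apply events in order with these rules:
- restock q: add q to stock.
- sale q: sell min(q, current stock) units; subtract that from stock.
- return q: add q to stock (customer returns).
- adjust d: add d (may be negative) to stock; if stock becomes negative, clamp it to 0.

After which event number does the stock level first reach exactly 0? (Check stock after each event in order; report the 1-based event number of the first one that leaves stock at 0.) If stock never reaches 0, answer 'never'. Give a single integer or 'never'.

Processing events:
Start: stock = 11
  Event 1 (restock 31): 11 + 31 = 42
  Event 2 (sale 11): sell min(11,42)=11. stock: 42 - 11 = 31. total_sold = 11
  Event 3 (adjust -1): 31 + -1 = 30
  Event 4 (return 7): 30 + 7 = 37
  Event 5 (sale 6): sell min(6,37)=6. stock: 37 - 6 = 31. total_sold = 17
  Event 6 (restock 21): 31 + 21 = 52
  Event 7 (restock 30): 52 + 30 = 82
  Event 8 (restock 32): 82 + 32 = 114
  Event 9 (restock 27): 114 + 27 = 141
  Event 10 (restock 39): 141 + 39 = 180
  Event 11 (sale 9): sell min(9,180)=9. stock: 180 - 9 = 171. total_sold = 26
  Event 12 (sale 19): sell min(19,171)=19. stock: 171 - 19 = 152. total_sold = 45
  Event 13 (sale 24): sell min(24,152)=24. stock: 152 - 24 = 128. total_sold = 69
  Event 14 (sale 4): sell min(4,128)=4. stock: 128 - 4 = 124. total_sold = 73
  Event 15 (sale 2): sell min(2,124)=2. stock: 124 - 2 = 122. total_sold = 75
Final: stock = 122, total_sold = 75

Stock never reaches 0.

Answer: never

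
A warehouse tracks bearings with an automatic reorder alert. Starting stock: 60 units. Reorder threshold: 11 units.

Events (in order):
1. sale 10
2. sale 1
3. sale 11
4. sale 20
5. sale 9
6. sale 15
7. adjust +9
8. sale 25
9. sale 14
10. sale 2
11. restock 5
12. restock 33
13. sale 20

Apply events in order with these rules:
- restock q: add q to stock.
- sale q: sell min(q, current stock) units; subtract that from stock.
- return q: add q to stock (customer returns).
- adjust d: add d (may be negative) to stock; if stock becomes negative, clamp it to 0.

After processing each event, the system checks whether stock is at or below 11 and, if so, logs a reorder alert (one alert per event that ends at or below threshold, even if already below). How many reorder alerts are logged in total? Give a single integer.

Processing events:
Start: stock = 60
  Event 1 (sale 10): sell min(10,60)=10. stock: 60 - 10 = 50. total_sold = 10
  Event 2 (sale 1): sell min(1,50)=1. stock: 50 - 1 = 49. total_sold = 11
  Event 3 (sale 11): sell min(11,49)=11. stock: 49 - 11 = 38. total_sold = 22
  Event 4 (sale 20): sell min(20,38)=20. stock: 38 - 20 = 18. total_sold = 42
  Event 5 (sale 9): sell min(9,18)=9. stock: 18 - 9 = 9. total_sold = 51
  Event 6 (sale 15): sell min(15,9)=9. stock: 9 - 9 = 0. total_sold = 60
  Event 7 (adjust +9): 0 + 9 = 9
  Event 8 (sale 25): sell min(25,9)=9. stock: 9 - 9 = 0. total_sold = 69
  Event 9 (sale 14): sell min(14,0)=0. stock: 0 - 0 = 0. total_sold = 69
  Event 10 (sale 2): sell min(2,0)=0. stock: 0 - 0 = 0. total_sold = 69
  Event 11 (restock 5): 0 + 5 = 5
  Event 12 (restock 33): 5 + 33 = 38
  Event 13 (sale 20): sell min(20,38)=20. stock: 38 - 20 = 18. total_sold = 89
Final: stock = 18, total_sold = 89

Checking against threshold 11:
  After event 1: stock=50 > 11
  After event 2: stock=49 > 11
  After event 3: stock=38 > 11
  After event 4: stock=18 > 11
  After event 5: stock=9 <= 11 -> ALERT
  After event 6: stock=0 <= 11 -> ALERT
  After event 7: stock=9 <= 11 -> ALERT
  After event 8: stock=0 <= 11 -> ALERT
  After event 9: stock=0 <= 11 -> ALERT
  After event 10: stock=0 <= 11 -> ALERT
  After event 11: stock=5 <= 11 -> ALERT
  After event 12: stock=38 > 11
  After event 13: stock=18 > 11
Alert events: [5, 6, 7, 8, 9, 10, 11]. Count = 7

Answer: 7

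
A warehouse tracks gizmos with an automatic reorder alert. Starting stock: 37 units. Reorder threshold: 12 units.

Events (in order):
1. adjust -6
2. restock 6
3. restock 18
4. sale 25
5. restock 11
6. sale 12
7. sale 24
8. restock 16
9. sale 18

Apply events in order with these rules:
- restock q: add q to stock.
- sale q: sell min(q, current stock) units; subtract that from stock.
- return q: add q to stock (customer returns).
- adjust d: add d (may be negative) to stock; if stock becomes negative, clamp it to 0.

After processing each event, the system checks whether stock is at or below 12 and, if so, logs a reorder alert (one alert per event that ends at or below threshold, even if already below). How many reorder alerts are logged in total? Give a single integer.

Processing events:
Start: stock = 37
  Event 1 (adjust -6): 37 + -6 = 31
  Event 2 (restock 6): 31 + 6 = 37
  Event 3 (restock 18): 37 + 18 = 55
  Event 4 (sale 25): sell min(25,55)=25. stock: 55 - 25 = 30. total_sold = 25
  Event 5 (restock 11): 30 + 11 = 41
  Event 6 (sale 12): sell min(12,41)=12. stock: 41 - 12 = 29. total_sold = 37
  Event 7 (sale 24): sell min(24,29)=24. stock: 29 - 24 = 5. total_sold = 61
  Event 8 (restock 16): 5 + 16 = 21
  Event 9 (sale 18): sell min(18,21)=18. stock: 21 - 18 = 3. total_sold = 79
Final: stock = 3, total_sold = 79

Checking against threshold 12:
  After event 1: stock=31 > 12
  After event 2: stock=37 > 12
  After event 3: stock=55 > 12
  After event 4: stock=30 > 12
  After event 5: stock=41 > 12
  After event 6: stock=29 > 12
  After event 7: stock=5 <= 12 -> ALERT
  After event 8: stock=21 > 12
  After event 9: stock=3 <= 12 -> ALERT
Alert events: [7, 9]. Count = 2

Answer: 2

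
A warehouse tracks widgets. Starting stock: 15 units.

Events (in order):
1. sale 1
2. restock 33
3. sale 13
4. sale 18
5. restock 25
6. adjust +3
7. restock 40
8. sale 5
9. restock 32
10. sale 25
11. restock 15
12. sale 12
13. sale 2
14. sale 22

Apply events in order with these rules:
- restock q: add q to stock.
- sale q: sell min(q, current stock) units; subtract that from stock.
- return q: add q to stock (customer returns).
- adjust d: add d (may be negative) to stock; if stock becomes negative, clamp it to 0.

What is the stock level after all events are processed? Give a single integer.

Processing events:
Start: stock = 15
  Event 1 (sale 1): sell min(1,15)=1. stock: 15 - 1 = 14. total_sold = 1
  Event 2 (restock 33): 14 + 33 = 47
  Event 3 (sale 13): sell min(13,47)=13. stock: 47 - 13 = 34. total_sold = 14
  Event 4 (sale 18): sell min(18,34)=18. stock: 34 - 18 = 16. total_sold = 32
  Event 5 (restock 25): 16 + 25 = 41
  Event 6 (adjust +3): 41 + 3 = 44
  Event 7 (restock 40): 44 + 40 = 84
  Event 8 (sale 5): sell min(5,84)=5. stock: 84 - 5 = 79. total_sold = 37
  Event 9 (restock 32): 79 + 32 = 111
  Event 10 (sale 25): sell min(25,111)=25. stock: 111 - 25 = 86. total_sold = 62
  Event 11 (restock 15): 86 + 15 = 101
  Event 12 (sale 12): sell min(12,101)=12. stock: 101 - 12 = 89. total_sold = 74
  Event 13 (sale 2): sell min(2,89)=2. stock: 89 - 2 = 87. total_sold = 76
  Event 14 (sale 22): sell min(22,87)=22. stock: 87 - 22 = 65. total_sold = 98
Final: stock = 65, total_sold = 98

Answer: 65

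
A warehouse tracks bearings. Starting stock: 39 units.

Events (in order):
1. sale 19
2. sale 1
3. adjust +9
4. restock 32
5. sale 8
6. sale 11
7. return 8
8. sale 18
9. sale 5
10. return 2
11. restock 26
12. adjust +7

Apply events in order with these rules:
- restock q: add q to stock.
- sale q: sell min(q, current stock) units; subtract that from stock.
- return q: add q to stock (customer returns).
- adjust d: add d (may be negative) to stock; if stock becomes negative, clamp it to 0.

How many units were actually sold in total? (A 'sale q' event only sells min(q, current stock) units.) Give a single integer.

Answer: 62

Derivation:
Processing events:
Start: stock = 39
  Event 1 (sale 19): sell min(19,39)=19. stock: 39 - 19 = 20. total_sold = 19
  Event 2 (sale 1): sell min(1,20)=1. stock: 20 - 1 = 19. total_sold = 20
  Event 3 (adjust +9): 19 + 9 = 28
  Event 4 (restock 32): 28 + 32 = 60
  Event 5 (sale 8): sell min(8,60)=8. stock: 60 - 8 = 52. total_sold = 28
  Event 6 (sale 11): sell min(11,52)=11. stock: 52 - 11 = 41. total_sold = 39
  Event 7 (return 8): 41 + 8 = 49
  Event 8 (sale 18): sell min(18,49)=18. stock: 49 - 18 = 31. total_sold = 57
  Event 9 (sale 5): sell min(5,31)=5. stock: 31 - 5 = 26. total_sold = 62
  Event 10 (return 2): 26 + 2 = 28
  Event 11 (restock 26): 28 + 26 = 54
  Event 12 (adjust +7): 54 + 7 = 61
Final: stock = 61, total_sold = 62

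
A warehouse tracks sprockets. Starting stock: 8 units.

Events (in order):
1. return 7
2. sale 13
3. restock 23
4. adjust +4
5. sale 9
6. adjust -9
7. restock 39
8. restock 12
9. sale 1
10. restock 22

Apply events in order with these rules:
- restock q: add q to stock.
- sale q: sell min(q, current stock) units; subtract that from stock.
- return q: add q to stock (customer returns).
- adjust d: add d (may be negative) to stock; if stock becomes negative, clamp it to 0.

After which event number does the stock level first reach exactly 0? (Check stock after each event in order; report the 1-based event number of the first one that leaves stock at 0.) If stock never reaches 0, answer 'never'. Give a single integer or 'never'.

Processing events:
Start: stock = 8
  Event 1 (return 7): 8 + 7 = 15
  Event 2 (sale 13): sell min(13,15)=13. stock: 15 - 13 = 2. total_sold = 13
  Event 3 (restock 23): 2 + 23 = 25
  Event 4 (adjust +4): 25 + 4 = 29
  Event 5 (sale 9): sell min(9,29)=9. stock: 29 - 9 = 20. total_sold = 22
  Event 6 (adjust -9): 20 + -9 = 11
  Event 7 (restock 39): 11 + 39 = 50
  Event 8 (restock 12): 50 + 12 = 62
  Event 9 (sale 1): sell min(1,62)=1. stock: 62 - 1 = 61. total_sold = 23
  Event 10 (restock 22): 61 + 22 = 83
Final: stock = 83, total_sold = 23

Stock never reaches 0.

Answer: never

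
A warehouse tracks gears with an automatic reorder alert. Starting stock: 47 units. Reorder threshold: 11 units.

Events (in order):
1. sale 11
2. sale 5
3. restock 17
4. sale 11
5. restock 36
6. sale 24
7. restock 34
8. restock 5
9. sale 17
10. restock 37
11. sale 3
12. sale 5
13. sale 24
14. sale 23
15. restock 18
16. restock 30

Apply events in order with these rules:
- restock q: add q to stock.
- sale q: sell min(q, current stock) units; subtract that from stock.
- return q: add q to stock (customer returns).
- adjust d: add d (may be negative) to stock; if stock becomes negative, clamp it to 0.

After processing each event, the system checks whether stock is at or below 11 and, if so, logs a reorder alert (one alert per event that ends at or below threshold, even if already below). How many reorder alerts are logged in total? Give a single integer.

Processing events:
Start: stock = 47
  Event 1 (sale 11): sell min(11,47)=11. stock: 47 - 11 = 36. total_sold = 11
  Event 2 (sale 5): sell min(5,36)=5. stock: 36 - 5 = 31. total_sold = 16
  Event 3 (restock 17): 31 + 17 = 48
  Event 4 (sale 11): sell min(11,48)=11. stock: 48 - 11 = 37. total_sold = 27
  Event 5 (restock 36): 37 + 36 = 73
  Event 6 (sale 24): sell min(24,73)=24. stock: 73 - 24 = 49. total_sold = 51
  Event 7 (restock 34): 49 + 34 = 83
  Event 8 (restock 5): 83 + 5 = 88
  Event 9 (sale 17): sell min(17,88)=17. stock: 88 - 17 = 71. total_sold = 68
  Event 10 (restock 37): 71 + 37 = 108
  Event 11 (sale 3): sell min(3,108)=3. stock: 108 - 3 = 105. total_sold = 71
  Event 12 (sale 5): sell min(5,105)=5. stock: 105 - 5 = 100. total_sold = 76
  Event 13 (sale 24): sell min(24,100)=24. stock: 100 - 24 = 76. total_sold = 100
  Event 14 (sale 23): sell min(23,76)=23. stock: 76 - 23 = 53. total_sold = 123
  Event 15 (restock 18): 53 + 18 = 71
  Event 16 (restock 30): 71 + 30 = 101
Final: stock = 101, total_sold = 123

Checking against threshold 11:
  After event 1: stock=36 > 11
  After event 2: stock=31 > 11
  After event 3: stock=48 > 11
  After event 4: stock=37 > 11
  After event 5: stock=73 > 11
  After event 6: stock=49 > 11
  After event 7: stock=83 > 11
  After event 8: stock=88 > 11
  After event 9: stock=71 > 11
  After event 10: stock=108 > 11
  After event 11: stock=105 > 11
  After event 12: stock=100 > 11
  After event 13: stock=76 > 11
  After event 14: stock=53 > 11
  After event 15: stock=71 > 11
  After event 16: stock=101 > 11
Alert events: []. Count = 0

Answer: 0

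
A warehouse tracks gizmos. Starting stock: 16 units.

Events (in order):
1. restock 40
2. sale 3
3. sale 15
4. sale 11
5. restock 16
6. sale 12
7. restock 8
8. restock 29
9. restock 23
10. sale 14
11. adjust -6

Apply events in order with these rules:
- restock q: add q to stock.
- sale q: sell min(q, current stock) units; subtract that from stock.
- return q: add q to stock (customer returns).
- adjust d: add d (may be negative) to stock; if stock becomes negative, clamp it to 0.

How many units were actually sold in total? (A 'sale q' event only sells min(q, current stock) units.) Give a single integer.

Processing events:
Start: stock = 16
  Event 1 (restock 40): 16 + 40 = 56
  Event 2 (sale 3): sell min(3,56)=3. stock: 56 - 3 = 53. total_sold = 3
  Event 3 (sale 15): sell min(15,53)=15. stock: 53 - 15 = 38. total_sold = 18
  Event 4 (sale 11): sell min(11,38)=11. stock: 38 - 11 = 27. total_sold = 29
  Event 5 (restock 16): 27 + 16 = 43
  Event 6 (sale 12): sell min(12,43)=12. stock: 43 - 12 = 31. total_sold = 41
  Event 7 (restock 8): 31 + 8 = 39
  Event 8 (restock 29): 39 + 29 = 68
  Event 9 (restock 23): 68 + 23 = 91
  Event 10 (sale 14): sell min(14,91)=14. stock: 91 - 14 = 77. total_sold = 55
  Event 11 (adjust -6): 77 + -6 = 71
Final: stock = 71, total_sold = 55

Answer: 55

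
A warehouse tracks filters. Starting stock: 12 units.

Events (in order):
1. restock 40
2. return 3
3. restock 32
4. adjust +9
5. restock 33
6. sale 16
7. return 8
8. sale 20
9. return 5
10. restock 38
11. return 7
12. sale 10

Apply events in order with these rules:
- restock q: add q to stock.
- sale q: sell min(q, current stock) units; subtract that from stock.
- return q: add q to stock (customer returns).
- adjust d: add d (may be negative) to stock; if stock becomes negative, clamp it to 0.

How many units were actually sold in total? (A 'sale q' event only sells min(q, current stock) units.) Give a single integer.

Answer: 46

Derivation:
Processing events:
Start: stock = 12
  Event 1 (restock 40): 12 + 40 = 52
  Event 2 (return 3): 52 + 3 = 55
  Event 3 (restock 32): 55 + 32 = 87
  Event 4 (adjust +9): 87 + 9 = 96
  Event 5 (restock 33): 96 + 33 = 129
  Event 6 (sale 16): sell min(16,129)=16. stock: 129 - 16 = 113. total_sold = 16
  Event 7 (return 8): 113 + 8 = 121
  Event 8 (sale 20): sell min(20,121)=20. stock: 121 - 20 = 101. total_sold = 36
  Event 9 (return 5): 101 + 5 = 106
  Event 10 (restock 38): 106 + 38 = 144
  Event 11 (return 7): 144 + 7 = 151
  Event 12 (sale 10): sell min(10,151)=10. stock: 151 - 10 = 141. total_sold = 46
Final: stock = 141, total_sold = 46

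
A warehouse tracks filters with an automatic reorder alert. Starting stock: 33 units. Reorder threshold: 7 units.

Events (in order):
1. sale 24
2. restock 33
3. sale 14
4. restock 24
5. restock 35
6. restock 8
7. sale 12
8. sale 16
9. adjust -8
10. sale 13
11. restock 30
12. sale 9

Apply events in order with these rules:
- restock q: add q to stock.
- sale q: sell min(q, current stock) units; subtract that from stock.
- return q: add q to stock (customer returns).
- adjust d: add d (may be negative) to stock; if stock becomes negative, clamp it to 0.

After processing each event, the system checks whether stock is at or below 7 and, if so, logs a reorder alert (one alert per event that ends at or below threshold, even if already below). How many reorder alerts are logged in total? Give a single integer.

Answer: 0

Derivation:
Processing events:
Start: stock = 33
  Event 1 (sale 24): sell min(24,33)=24. stock: 33 - 24 = 9. total_sold = 24
  Event 2 (restock 33): 9 + 33 = 42
  Event 3 (sale 14): sell min(14,42)=14. stock: 42 - 14 = 28. total_sold = 38
  Event 4 (restock 24): 28 + 24 = 52
  Event 5 (restock 35): 52 + 35 = 87
  Event 6 (restock 8): 87 + 8 = 95
  Event 7 (sale 12): sell min(12,95)=12. stock: 95 - 12 = 83. total_sold = 50
  Event 8 (sale 16): sell min(16,83)=16. stock: 83 - 16 = 67. total_sold = 66
  Event 9 (adjust -8): 67 + -8 = 59
  Event 10 (sale 13): sell min(13,59)=13. stock: 59 - 13 = 46. total_sold = 79
  Event 11 (restock 30): 46 + 30 = 76
  Event 12 (sale 9): sell min(9,76)=9. stock: 76 - 9 = 67. total_sold = 88
Final: stock = 67, total_sold = 88

Checking against threshold 7:
  After event 1: stock=9 > 7
  After event 2: stock=42 > 7
  After event 3: stock=28 > 7
  After event 4: stock=52 > 7
  After event 5: stock=87 > 7
  After event 6: stock=95 > 7
  After event 7: stock=83 > 7
  After event 8: stock=67 > 7
  After event 9: stock=59 > 7
  After event 10: stock=46 > 7
  After event 11: stock=76 > 7
  After event 12: stock=67 > 7
Alert events: []. Count = 0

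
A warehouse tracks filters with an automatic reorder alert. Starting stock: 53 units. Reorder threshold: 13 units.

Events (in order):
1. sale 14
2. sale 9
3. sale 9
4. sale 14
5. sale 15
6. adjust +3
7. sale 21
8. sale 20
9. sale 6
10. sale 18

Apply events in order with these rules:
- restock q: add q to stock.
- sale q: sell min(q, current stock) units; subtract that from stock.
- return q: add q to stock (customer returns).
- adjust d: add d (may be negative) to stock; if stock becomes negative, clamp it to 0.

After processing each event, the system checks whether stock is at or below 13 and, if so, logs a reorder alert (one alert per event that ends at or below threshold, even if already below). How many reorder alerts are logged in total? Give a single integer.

Processing events:
Start: stock = 53
  Event 1 (sale 14): sell min(14,53)=14. stock: 53 - 14 = 39. total_sold = 14
  Event 2 (sale 9): sell min(9,39)=9. stock: 39 - 9 = 30. total_sold = 23
  Event 3 (sale 9): sell min(9,30)=9. stock: 30 - 9 = 21. total_sold = 32
  Event 4 (sale 14): sell min(14,21)=14. stock: 21 - 14 = 7. total_sold = 46
  Event 5 (sale 15): sell min(15,7)=7. stock: 7 - 7 = 0. total_sold = 53
  Event 6 (adjust +3): 0 + 3 = 3
  Event 7 (sale 21): sell min(21,3)=3. stock: 3 - 3 = 0. total_sold = 56
  Event 8 (sale 20): sell min(20,0)=0. stock: 0 - 0 = 0. total_sold = 56
  Event 9 (sale 6): sell min(6,0)=0. stock: 0 - 0 = 0. total_sold = 56
  Event 10 (sale 18): sell min(18,0)=0. stock: 0 - 0 = 0. total_sold = 56
Final: stock = 0, total_sold = 56

Checking against threshold 13:
  After event 1: stock=39 > 13
  After event 2: stock=30 > 13
  After event 3: stock=21 > 13
  After event 4: stock=7 <= 13 -> ALERT
  After event 5: stock=0 <= 13 -> ALERT
  After event 6: stock=3 <= 13 -> ALERT
  After event 7: stock=0 <= 13 -> ALERT
  After event 8: stock=0 <= 13 -> ALERT
  After event 9: stock=0 <= 13 -> ALERT
  After event 10: stock=0 <= 13 -> ALERT
Alert events: [4, 5, 6, 7, 8, 9, 10]. Count = 7

Answer: 7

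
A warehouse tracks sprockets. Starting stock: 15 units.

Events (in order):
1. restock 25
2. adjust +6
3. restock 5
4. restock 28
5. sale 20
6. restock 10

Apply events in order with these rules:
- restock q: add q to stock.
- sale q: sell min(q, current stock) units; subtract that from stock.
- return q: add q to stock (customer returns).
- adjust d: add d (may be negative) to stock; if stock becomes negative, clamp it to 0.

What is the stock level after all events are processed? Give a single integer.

Answer: 69

Derivation:
Processing events:
Start: stock = 15
  Event 1 (restock 25): 15 + 25 = 40
  Event 2 (adjust +6): 40 + 6 = 46
  Event 3 (restock 5): 46 + 5 = 51
  Event 4 (restock 28): 51 + 28 = 79
  Event 5 (sale 20): sell min(20,79)=20. stock: 79 - 20 = 59. total_sold = 20
  Event 6 (restock 10): 59 + 10 = 69
Final: stock = 69, total_sold = 20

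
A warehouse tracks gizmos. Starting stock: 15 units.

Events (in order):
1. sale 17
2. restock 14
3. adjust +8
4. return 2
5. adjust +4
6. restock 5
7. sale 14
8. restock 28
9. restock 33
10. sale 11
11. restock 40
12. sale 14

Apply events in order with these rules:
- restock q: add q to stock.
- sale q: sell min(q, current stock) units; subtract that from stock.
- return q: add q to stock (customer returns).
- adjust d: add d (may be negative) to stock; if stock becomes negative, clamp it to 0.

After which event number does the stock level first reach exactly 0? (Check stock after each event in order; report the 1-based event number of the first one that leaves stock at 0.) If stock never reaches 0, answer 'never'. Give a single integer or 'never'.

Processing events:
Start: stock = 15
  Event 1 (sale 17): sell min(17,15)=15. stock: 15 - 15 = 0. total_sold = 15
  Event 2 (restock 14): 0 + 14 = 14
  Event 3 (adjust +8): 14 + 8 = 22
  Event 4 (return 2): 22 + 2 = 24
  Event 5 (adjust +4): 24 + 4 = 28
  Event 6 (restock 5): 28 + 5 = 33
  Event 7 (sale 14): sell min(14,33)=14. stock: 33 - 14 = 19. total_sold = 29
  Event 8 (restock 28): 19 + 28 = 47
  Event 9 (restock 33): 47 + 33 = 80
  Event 10 (sale 11): sell min(11,80)=11. stock: 80 - 11 = 69. total_sold = 40
  Event 11 (restock 40): 69 + 40 = 109
  Event 12 (sale 14): sell min(14,109)=14. stock: 109 - 14 = 95. total_sold = 54
Final: stock = 95, total_sold = 54

First zero at event 1.

Answer: 1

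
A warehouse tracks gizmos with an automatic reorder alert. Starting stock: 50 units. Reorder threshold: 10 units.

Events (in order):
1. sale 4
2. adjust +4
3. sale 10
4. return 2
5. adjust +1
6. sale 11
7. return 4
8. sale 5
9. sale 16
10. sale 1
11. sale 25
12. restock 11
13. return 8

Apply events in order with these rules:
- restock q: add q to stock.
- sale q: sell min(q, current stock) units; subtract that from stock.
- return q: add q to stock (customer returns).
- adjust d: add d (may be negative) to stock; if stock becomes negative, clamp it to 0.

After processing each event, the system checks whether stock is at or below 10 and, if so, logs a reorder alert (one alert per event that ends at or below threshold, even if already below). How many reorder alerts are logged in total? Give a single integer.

Answer: 1

Derivation:
Processing events:
Start: stock = 50
  Event 1 (sale 4): sell min(4,50)=4. stock: 50 - 4 = 46. total_sold = 4
  Event 2 (adjust +4): 46 + 4 = 50
  Event 3 (sale 10): sell min(10,50)=10. stock: 50 - 10 = 40. total_sold = 14
  Event 4 (return 2): 40 + 2 = 42
  Event 5 (adjust +1): 42 + 1 = 43
  Event 6 (sale 11): sell min(11,43)=11. stock: 43 - 11 = 32. total_sold = 25
  Event 7 (return 4): 32 + 4 = 36
  Event 8 (sale 5): sell min(5,36)=5. stock: 36 - 5 = 31. total_sold = 30
  Event 9 (sale 16): sell min(16,31)=16. stock: 31 - 16 = 15. total_sold = 46
  Event 10 (sale 1): sell min(1,15)=1. stock: 15 - 1 = 14. total_sold = 47
  Event 11 (sale 25): sell min(25,14)=14. stock: 14 - 14 = 0. total_sold = 61
  Event 12 (restock 11): 0 + 11 = 11
  Event 13 (return 8): 11 + 8 = 19
Final: stock = 19, total_sold = 61

Checking against threshold 10:
  After event 1: stock=46 > 10
  After event 2: stock=50 > 10
  After event 3: stock=40 > 10
  After event 4: stock=42 > 10
  After event 5: stock=43 > 10
  After event 6: stock=32 > 10
  After event 7: stock=36 > 10
  After event 8: stock=31 > 10
  After event 9: stock=15 > 10
  After event 10: stock=14 > 10
  After event 11: stock=0 <= 10 -> ALERT
  After event 12: stock=11 > 10
  After event 13: stock=19 > 10
Alert events: [11]. Count = 1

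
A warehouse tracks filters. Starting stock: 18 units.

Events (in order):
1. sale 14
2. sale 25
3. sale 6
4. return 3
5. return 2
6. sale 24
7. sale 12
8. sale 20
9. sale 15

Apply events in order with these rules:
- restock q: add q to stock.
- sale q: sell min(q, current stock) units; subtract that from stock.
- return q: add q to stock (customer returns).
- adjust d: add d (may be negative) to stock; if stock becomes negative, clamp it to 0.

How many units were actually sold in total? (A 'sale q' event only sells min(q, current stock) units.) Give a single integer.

Answer: 23

Derivation:
Processing events:
Start: stock = 18
  Event 1 (sale 14): sell min(14,18)=14. stock: 18 - 14 = 4. total_sold = 14
  Event 2 (sale 25): sell min(25,4)=4. stock: 4 - 4 = 0. total_sold = 18
  Event 3 (sale 6): sell min(6,0)=0. stock: 0 - 0 = 0. total_sold = 18
  Event 4 (return 3): 0 + 3 = 3
  Event 5 (return 2): 3 + 2 = 5
  Event 6 (sale 24): sell min(24,5)=5. stock: 5 - 5 = 0. total_sold = 23
  Event 7 (sale 12): sell min(12,0)=0. stock: 0 - 0 = 0. total_sold = 23
  Event 8 (sale 20): sell min(20,0)=0. stock: 0 - 0 = 0. total_sold = 23
  Event 9 (sale 15): sell min(15,0)=0. stock: 0 - 0 = 0. total_sold = 23
Final: stock = 0, total_sold = 23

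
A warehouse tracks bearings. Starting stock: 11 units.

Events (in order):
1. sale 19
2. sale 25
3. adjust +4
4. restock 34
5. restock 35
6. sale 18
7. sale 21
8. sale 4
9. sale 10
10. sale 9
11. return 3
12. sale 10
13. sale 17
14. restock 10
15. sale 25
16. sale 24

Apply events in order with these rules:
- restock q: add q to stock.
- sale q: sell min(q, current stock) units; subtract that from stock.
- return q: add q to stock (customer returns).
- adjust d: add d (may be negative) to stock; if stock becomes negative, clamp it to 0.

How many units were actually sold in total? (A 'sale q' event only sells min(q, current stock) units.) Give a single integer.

Answer: 97

Derivation:
Processing events:
Start: stock = 11
  Event 1 (sale 19): sell min(19,11)=11. stock: 11 - 11 = 0. total_sold = 11
  Event 2 (sale 25): sell min(25,0)=0. stock: 0 - 0 = 0. total_sold = 11
  Event 3 (adjust +4): 0 + 4 = 4
  Event 4 (restock 34): 4 + 34 = 38
  Event 5 (restock 35): 38 + 35 = 73
  Event 6 (sale 18): sell min(18,73)=18. stock: 73 - 18 = 55. total_sold = 29
  Event 7 (sale 21): sell min(21,55)=21. stock: 55 - 21 = 34. total_sold = 50
  Event 8 (sale 4): sell min(4,34)=4. stock: 34 - 4 = 30. total_sold = 54
  Event 9 (sale 10): sell min(10,30)=10. stock: 30 - 10 = 20. total_sold = 64
  Event 10 (sale 9): sell min(9,20)=9. stock: 20 - 9 = 11. total_sold = 73
  Event 11 (return 3): 11 + 3 = 14
  Event 12 (sale 10): sell min(10,14)=10. stock: 14 - 10 = 4. total_sold = 83
  Event 13 (sale 17): sell min(17,4)=4. stock: 4 - 4 = 0. total_sold = 87
  Event 14 (restock 10): 0 + 10 = 10
  Event 15 (sale 25): sell min(25,10)=10. stock: 10 - 10 = 0. total_sold = 97
  Event 16 (sale 24): sell min(24,0)=0. stock: 0 - 0 = 0. total_sold = 97
Final: stock = 0, total_sold = 97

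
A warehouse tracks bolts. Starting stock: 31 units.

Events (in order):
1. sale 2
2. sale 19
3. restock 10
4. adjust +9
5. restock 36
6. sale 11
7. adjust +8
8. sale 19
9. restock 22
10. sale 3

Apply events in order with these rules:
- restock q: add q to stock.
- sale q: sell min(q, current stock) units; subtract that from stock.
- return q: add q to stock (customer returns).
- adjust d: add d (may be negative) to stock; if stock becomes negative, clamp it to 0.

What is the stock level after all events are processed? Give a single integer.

Answer: 62

Derivation:
Processing events:
Start: stock = 31
  Event 1 (sale 2): sell min(2,31)=2. stock: 31 - 2 = 29. total_sold = 2
  Event 2 (sale 19): sell min(19,29)=19. stock: 29 - 19 = 10. total_sold = 21
  Event 3 (restock 10): 10 + 10 = 20
  Event 4 (adjust +9): 20 + 9 = 29
  Event 5 (restock 36): 29 + 36 = 65
  Event 6 (sale 11): sell min(11,65)=11. stock: 65 - 11 = 54. total_sold = 32
  Event 7 (adjust +8): 54 + 8 = 62
  Event 8 (sale 19): sell min(19,62)=19. stock: 62 - 19 = 43. total_sold = 51
  Event 9 (restock 22): 43 + 22 = 65
  Event 10 (sale 3): sell min(3,65)=3. stock: 65 - 3 = 62. total_sold = 54
Final: stock = 62, total_sold = 54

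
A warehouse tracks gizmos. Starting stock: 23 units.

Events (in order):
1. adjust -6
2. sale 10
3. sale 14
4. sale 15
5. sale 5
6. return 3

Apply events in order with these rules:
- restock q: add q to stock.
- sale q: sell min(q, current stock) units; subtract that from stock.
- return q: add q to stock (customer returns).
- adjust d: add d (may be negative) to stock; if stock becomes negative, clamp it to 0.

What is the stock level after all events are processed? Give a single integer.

Processing events:
Start: stock = 23
  Event 1 (adjust -6): 23 + -6 = 17
  Event 2 (sale 10): sell min(10,17)=10. stock: 17 - 10 = 7. total_sold = 10
  Event 3 (sale 14): sell min(14,7)=7. stock: 7 - 7 = 0. total_sold = 17
  Event 4 (sale 15): sell min(15,0)=0. stock: 0 - 0 = 0. total_sold = 17
  Event 5 (sale 5): sell min(5,0)=0. stock: 0 - 0 = 0. total_sold = 17
  Event 6 (return 3): 0 + 3 = 3
Final: stock = 3, total_sold = 17

Answer: 3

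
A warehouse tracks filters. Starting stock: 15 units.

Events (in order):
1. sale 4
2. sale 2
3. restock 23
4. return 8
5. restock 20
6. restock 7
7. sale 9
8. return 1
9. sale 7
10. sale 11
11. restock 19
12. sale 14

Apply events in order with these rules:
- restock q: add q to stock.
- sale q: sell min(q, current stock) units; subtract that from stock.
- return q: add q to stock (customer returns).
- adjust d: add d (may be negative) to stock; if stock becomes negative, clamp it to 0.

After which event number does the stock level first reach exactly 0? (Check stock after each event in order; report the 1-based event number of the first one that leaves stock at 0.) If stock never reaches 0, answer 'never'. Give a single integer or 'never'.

Answer: never

Derivation:
Processing events:
Start: stock = 15
  Event 1 (sale 4): sell min(4,15)=4. stock: 15 - 4 = 11. total_sold = 4
  Event 2 (sale 2): sell min(2,11)=2. stock: 11 - 2 = 9. total_sold = 6
  Event 3 (restock 23): 9 + 23 = 32
  Event 4 (return 8): 32 + 8 = 40
  Event 5 (restock 20): 40 + 20 = 60
  Event 6 (restock 7): 60 + 7 = 67
  Event 7 (sale 9): sell min(9,67)=9. stock: 67 - 9 = 58. total_sold = 15
  Event 8 (return 1): 58 + 1 = 59
  Event 9 (sale 7): sell min(7,59)=7. stock: 59 - 7 = 52. total_sold = 22
  Event 10 (sale 11): sell min(11,52)=11. stock: 52 - 11 = 41. total_sold = 33
  Event 11 (restock 19): 41 + 19 = 60
  Event 12 (sale 14): sell min(14,60)=14. stock: 60 - 14 = 46. total_sold = 47
Final: stock = 46, total_sold = 47

Stock never reaches 0.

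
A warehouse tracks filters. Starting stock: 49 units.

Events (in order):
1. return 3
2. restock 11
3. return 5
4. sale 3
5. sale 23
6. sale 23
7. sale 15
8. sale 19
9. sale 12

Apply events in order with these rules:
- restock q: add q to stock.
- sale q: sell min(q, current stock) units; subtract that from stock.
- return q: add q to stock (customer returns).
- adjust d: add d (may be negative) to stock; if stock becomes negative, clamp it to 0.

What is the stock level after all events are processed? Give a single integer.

Processing events:
Start: stock = 49
  Event 1 (return 3): 49 + 3 = 52
  Event 2 (restock 11): 52 + 11 = 63
  Event 3 (return 5): 63 + 5 = 68
  Event 4 (sale 3): sell min(3,68)=3. stock: 68 - 3 = 65. total_sold = 3
  Event 5 (sale 23): sell min(23,65)=23. stock: 65 - 23 = 42. total_sold = 26
  Event 6 (sale 23): sell min(23,42)=23. stock: 42 - 23 = 19. total_sold = 49
  Event 7 (sale 15): sell min(15,19)=15. stock: 19 - 15 = 4. total_sold = 64
  Event 8 (sale 19): sell min(19,4)=4. stock: 4 - 4 = 0. total_sold = 68
  Event 9 (sale 12): sell min(12,0)=0. stock: 0 - 0 = 0. total_sold = 68
Final: stock = 0, total_sold = 68

Answer: 0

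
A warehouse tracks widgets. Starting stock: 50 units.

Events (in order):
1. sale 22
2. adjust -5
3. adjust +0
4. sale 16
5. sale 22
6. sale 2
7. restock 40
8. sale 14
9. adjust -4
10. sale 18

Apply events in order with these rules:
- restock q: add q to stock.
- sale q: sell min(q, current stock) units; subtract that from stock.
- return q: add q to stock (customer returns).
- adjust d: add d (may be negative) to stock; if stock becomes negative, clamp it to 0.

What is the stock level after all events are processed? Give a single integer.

Processing events:
Start: stock = 50
  Event 1 (sale 22): sell min(22,50)=22. stock: 50 - 22 = 28. total_sold = 22
  Event 2 (adjust -5): 28 + -5 = 23
  Event 3 (adjust +0): 23 + 0 = 23
  Event 4 (sale 16): sell min(16,23)=16. stock: 23 - 16 = 7. total_sold = 38
  Event 5 (sale 22): sell min(22,7)=7. stock: 7 - 7 = 0. total_sold = 45
  Event 6 (sale 2): sell min(2,0)=0. stock: 0 - 0 = 0. total_sold = 45
  Event 7 (restock 40): 0 + 40 = 40
  Event 8 (sale 14): sell min(14,40)=14. stock: 40 - 14 = 26. total_sold = 59
  Event 9 (adjust -4): 26 + -4 = 22
  Event 10 (sale 18): sell min(18,22)=18. stock: 22 - 18 = 4. total_sold = 77
Final: stock = 4, total_sold = 77

Answer: 4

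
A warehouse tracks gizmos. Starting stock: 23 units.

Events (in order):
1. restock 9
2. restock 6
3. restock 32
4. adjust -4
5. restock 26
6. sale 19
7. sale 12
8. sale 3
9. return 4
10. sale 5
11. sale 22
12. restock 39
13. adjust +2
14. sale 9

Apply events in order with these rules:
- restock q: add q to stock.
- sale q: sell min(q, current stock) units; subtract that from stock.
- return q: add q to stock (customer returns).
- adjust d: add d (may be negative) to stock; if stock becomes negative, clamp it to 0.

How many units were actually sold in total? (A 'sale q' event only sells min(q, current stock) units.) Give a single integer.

Answer: 70

Derivation:
Processing events:
Start: stock = 23
  Event 1 (restock 9): 23 + 9 = 32
  Event 2 (restock 6): 32 + 6 = 38
  Event 3 (restock 32): 38 + 32 = 70
  Event 4 (adjust -4): 70 + -4 = 66
  Event 5 (restock 26): 66 + 26 = 92
  Event 6 (sale 19): sell min(19,92)=19. stock: 92 - 19 = 73. total_sold = 19
  Event 7 (sale 12): sell min(12,73)=12. stock: 73 - 12 = 61. total_sold = 31
  Event 8 (sale 3): sell min(3,61)=3. stock: 61 - 3 = 58. total_sold = 34
  Event 9 (return 4): 58 + 4 = 62
  Event 10 (sale 5): sell min(5,62)=5. stock: 62 - 5 = 57. total_sold = 39
  Event 11 (sale 22): sell min(22,57)=22. stock: 57 - 22 = 35. total_sold = 61
  Event 12 (restock 39): 35 + 39 = 74
  Event 13 (adjust +2): 74 + 2 = 76
  Event 14 (sale 9): sell min(9,76)=9. stock: 76 - 9 = 67. total_sold = 70
Final: stock = 67, total_sold = 70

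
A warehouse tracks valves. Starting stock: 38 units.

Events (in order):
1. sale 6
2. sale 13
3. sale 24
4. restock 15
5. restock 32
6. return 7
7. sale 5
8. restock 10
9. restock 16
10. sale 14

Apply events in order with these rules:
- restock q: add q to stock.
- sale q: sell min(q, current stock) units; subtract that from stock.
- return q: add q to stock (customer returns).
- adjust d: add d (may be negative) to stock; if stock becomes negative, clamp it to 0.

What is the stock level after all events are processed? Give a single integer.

Answer: 61

Derivation:
Processing events:
Start: stock = 38
  Event 1 (sale 6): sell min(6,38)=6. stock: 38 - 6 = 32. total_sold = 6
  Event 2 (sale 13): sell min(13,32)=13. stock: 32 - 13 = 19. total_sold = 19
  Event 3 (sale 24): sell min(24,19)=19. stock: 19 - 19 = 0. total_sold = 38
  Event 4 (restock 15): 0 + 15 = 15
  Event 5 (restock 32): 15 + 32 = 47
  Event 6 (return 7): 47 + 7 = 54
  Event 7 (sale 5): sell min(5,54)=5. stock: 54 - 5 = 49. total_sold = 43
  Event 8 (restock 10): 49 + 10 = 59
  Event 9 (restock 16): 59 + 16 = 75
  Event 10 (sale 14): sell min(14,75)=14. stock: 75 - 14 = 61. total_sold = 57
Final: stock = 61, total_sold = 57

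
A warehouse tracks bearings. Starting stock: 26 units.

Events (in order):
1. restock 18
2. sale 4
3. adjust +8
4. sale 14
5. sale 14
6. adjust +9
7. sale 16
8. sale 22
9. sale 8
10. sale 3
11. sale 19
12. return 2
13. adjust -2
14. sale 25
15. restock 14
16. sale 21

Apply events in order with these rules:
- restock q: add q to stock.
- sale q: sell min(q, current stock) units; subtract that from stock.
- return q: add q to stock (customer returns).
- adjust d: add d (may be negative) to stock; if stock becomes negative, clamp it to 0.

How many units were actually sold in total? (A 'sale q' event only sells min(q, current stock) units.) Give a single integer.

Answer: 75

Derivation:
Processing events:
Start: stock = 26
  Event 1 (restock 18): 26 + 18 = 44
  Event 2 (sale 4): sell min(4,44)=4. stock: 44 - 4 = 40. total_sold = 4
  Event 3 (adjust +8): 40 + 8 = 48
  Event 4 (sale 14): sell min(14,48)=14. stock: 48 - 14 = 34. total_sold = 18
  Event 5 (sale 14): sell min(14,34)=14. stock: 34 - 14 = 20. total_sold = 32
  Event 6 (adjust +9): 20 + 9 = 29
  Event 7 (sale 16): sell min(16,29)=16. stock: 29 - 16 = 13. total_sold = 48
  Event 8 (sale 22): sell min(22,13)=13. stock: 13 - 13 = 0. total_sold = 61
  Event 9 (sale 8): sell min(8,0)=0. stock: 0 - 0 = 0. total_sold = 61
  Event 10 (sale 3): sell min(3,0)=0. stock: 0 - 0 = 0. total_sold = 61
  Event 11 (sale 19): sell min(19,0)=0. stock: 0 - 0 = 0. total_sold = 61
  Event 12 (return 2): 0 + 2 = 2
  Event 13 (adjust -2): 2 + -2 = 0
  Event 14 (sale 25): sell min(25,0)=0. stock: 0 - 0 = 0. total_sold = 61
  Event 15 (restock 14): 0 + 14 = 14
  Event 16 (sale 21): sell min(21,14)=14. stock: 14 - 14 = 0. total_sold = 75
Final: stock = 0, total_sold = 75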